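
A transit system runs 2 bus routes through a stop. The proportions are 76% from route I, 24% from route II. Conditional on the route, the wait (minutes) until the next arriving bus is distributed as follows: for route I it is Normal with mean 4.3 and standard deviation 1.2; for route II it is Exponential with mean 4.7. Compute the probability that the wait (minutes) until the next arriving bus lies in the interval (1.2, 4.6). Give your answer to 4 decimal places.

Conditional on each route, P(1.2 < X < 4.6): I: 0.593814; II: 0.398879.
By total probability, P(1.2 < X < 4.6) = 0.76·0.593814 + 0.24·0.398879 = 0.547029.

0.5470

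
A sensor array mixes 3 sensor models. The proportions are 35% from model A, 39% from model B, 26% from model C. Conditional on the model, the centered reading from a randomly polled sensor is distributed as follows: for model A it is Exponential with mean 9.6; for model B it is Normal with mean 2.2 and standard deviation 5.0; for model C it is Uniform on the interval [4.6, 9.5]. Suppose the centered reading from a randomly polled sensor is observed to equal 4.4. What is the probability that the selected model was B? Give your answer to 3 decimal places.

0.551

Likelihoods f(4.4 | ·): A: 0.0658684; B: 0.072427; C: 0.
Posterior ∝ prior × likelihood. Numerator for B: 0.39·0.072427 = 0.0282465.
Normalizing constant: 0.35·0.0658684 + 0.39·0.072427 + 0.26·0 = 0.0513005.
P(B | observation) = 0.0282465 / 0.0513005 = 0.550609.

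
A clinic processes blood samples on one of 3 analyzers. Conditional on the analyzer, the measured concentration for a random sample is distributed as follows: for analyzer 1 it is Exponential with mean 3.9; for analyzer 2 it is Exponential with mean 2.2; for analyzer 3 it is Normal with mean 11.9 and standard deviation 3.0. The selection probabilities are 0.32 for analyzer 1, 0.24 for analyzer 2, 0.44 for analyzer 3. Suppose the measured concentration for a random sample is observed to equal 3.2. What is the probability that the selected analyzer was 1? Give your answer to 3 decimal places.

0.578

Likelihoods f(3.2 | ·): 1: 0.112873; 2: 0.106139; 3: 0.00198418.
Posterior ∝ prior × likelihood. Numerator for 1: 0.32·0.112873 = 0.0361195.
Normalizing constant: 0.32·0.112873 + 0.24·0.106139 + 0.44·0.00198418 = 0.0624659.
P(1 | observation) = 0.0361195 / 0.0624659 = 0.578227.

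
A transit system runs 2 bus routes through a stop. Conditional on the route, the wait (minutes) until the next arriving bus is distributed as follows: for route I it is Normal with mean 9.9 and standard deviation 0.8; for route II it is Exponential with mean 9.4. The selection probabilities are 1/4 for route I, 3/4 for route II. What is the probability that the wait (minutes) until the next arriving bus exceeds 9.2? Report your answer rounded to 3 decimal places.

Conditional on each route, P(X > 9.2): I: 0.809213; II: 0.375791.
By total probability, P(X > 9.2) = 0.25·0.809213 + 0.75·0.375791 = 0.484146.

0.484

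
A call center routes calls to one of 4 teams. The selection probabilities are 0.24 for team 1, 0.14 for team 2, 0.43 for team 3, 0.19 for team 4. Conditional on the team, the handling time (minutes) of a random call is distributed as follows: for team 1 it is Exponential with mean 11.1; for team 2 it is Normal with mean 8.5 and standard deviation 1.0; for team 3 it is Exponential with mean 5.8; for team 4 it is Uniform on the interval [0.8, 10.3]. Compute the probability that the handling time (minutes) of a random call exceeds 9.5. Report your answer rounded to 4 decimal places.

0.2238

Conditional on each team, P(X > 9.5): 1: 0.424919; 2: 0.158655; 3: 0.194382; 4: 0.0842105.
By total probability, P(X > 9.5) = 0.24·0.424919 + 0.14·0.158655 + 0.43·0.194382 + 0.19·0.0842105 = 0.223777.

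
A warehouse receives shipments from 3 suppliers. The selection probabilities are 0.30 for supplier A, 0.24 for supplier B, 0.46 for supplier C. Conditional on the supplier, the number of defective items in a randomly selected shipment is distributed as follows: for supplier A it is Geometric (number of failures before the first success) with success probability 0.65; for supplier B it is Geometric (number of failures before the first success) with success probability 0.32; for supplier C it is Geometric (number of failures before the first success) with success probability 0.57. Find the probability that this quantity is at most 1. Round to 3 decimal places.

0.767

Conditional on each supplier, P(X ≤ 1): A: 0.8775; B: 0.5376; C: 0.8151.
By total probability, P(X ≤ 1) = 0.3·0.8775 + 0.24·0.5376 + 0.46·0.8151 = 0.76722.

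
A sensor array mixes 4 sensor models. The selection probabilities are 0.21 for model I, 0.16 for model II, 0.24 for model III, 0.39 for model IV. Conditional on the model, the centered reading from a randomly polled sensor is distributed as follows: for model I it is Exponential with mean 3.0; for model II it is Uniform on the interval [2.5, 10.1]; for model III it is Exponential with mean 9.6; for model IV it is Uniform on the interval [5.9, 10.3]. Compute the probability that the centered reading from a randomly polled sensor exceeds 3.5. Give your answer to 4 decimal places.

Conditional on each model, P(X > 3.5): I: 0.311403; II: 0.868421; III: 0.694486; IV: 1.
By total probability, P(X > 3.5) = 0.21·0.311403 + 0.16·0.868421 + 0.24·0.694486 + 0.39·1 = 0.761019.

0.7610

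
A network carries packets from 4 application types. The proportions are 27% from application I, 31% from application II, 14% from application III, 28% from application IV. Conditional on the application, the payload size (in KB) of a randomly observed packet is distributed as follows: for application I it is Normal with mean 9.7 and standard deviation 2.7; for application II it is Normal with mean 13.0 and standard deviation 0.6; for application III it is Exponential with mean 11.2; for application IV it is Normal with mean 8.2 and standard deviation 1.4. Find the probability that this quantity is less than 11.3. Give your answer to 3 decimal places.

0.561

Conditional on each application, P(X < 11.3): I: 0.723273; II: 0.00230327; III: 0.635391; IV: 0.986595.
By total probability, P(X < 11.3) = 0.27·0.723273 + 0.31·0.00230327 + 0.14·0.635391 + 0.28·0.986595 = 0.561199.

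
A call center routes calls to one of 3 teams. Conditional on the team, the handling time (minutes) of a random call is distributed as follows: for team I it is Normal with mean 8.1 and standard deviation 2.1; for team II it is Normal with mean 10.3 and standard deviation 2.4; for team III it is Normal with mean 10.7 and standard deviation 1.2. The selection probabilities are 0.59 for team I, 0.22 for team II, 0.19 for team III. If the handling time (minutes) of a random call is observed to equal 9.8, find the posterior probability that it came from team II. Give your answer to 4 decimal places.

0.2179

Likelihoods f(9.8 | ·): I: 0.136895; II: 0.162657; III: 0.250948.
Posterior ∝ prior × likelihood. Numerator for II: 0.22·0.162657 = 0.0357846.
Normalizing constant: 0.59·0.136895 + 0.22·0.162657 + 0.19·0.250948 = 0.164233.
P(II | observation) = 0.0357846 / 0.164233 = 0.21789.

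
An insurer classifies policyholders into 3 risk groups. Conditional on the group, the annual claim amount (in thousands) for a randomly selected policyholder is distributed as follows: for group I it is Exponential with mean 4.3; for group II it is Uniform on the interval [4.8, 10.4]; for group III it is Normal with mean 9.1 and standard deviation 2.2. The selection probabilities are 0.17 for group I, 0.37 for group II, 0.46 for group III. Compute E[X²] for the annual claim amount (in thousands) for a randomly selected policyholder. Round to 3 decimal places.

68.944

For each component E[X²] = Var + (mean)², giving I: 36.98; II: 60.3733; III: 87.65.
Overall E[X²] = 0.17·36.98 + 0.37·60.3733 + 0.46·87.65 = 68.9437.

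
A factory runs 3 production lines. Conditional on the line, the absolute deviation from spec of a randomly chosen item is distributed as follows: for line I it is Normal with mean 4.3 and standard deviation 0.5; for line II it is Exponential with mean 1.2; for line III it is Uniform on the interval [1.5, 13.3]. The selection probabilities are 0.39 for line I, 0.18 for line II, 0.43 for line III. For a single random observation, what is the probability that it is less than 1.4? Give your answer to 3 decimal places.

Conditional on each line, P(X < 1.4): I: 3.31575e-09; II: 0.688597; III: 0.
By total probability, P(X < 1.4) = 0.39·3.31575e-09 + 0.18·0.688597 + 0.43·0 = 0.123947.

0.124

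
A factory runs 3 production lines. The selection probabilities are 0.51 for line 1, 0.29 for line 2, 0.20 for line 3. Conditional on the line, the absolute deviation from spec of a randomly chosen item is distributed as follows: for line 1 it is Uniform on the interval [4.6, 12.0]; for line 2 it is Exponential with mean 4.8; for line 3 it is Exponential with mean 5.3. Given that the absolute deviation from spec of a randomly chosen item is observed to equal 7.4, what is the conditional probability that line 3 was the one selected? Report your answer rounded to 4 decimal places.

0.1024

Likelihoods f(7.4 | ·): 1: 0.135135; 2: 0.0445884; 3: 0.0467036.
Posterior ∝ prior × likelihood. Numerator for 3: 0.2·0.0467036 = 0.00934073.
Normalizing constant: 0.51·0.135135 + 0.29·0.0445884 + 0.2·0.0467036 = 0.0911903.
P(3 | observation) = 0.00934073 / 0.0911903 = 0.102431.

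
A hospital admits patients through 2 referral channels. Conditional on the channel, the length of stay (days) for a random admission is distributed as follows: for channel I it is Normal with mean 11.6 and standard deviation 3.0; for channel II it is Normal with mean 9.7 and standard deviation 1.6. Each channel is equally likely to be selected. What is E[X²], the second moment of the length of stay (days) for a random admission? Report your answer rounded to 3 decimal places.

For each component E[X²] = Var + (mean)², giving I: 143.56; II: 96.65.
Overall E[X²] = 0.5·143.56 + 0.5·96.65 = 120.105.

120.105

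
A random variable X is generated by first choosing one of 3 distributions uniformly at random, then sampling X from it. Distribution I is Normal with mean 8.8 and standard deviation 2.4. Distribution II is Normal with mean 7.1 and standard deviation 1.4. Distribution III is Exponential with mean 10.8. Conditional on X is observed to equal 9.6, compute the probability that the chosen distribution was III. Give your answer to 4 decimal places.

0.1504

Likelihoods f(9.6 | ·): I: 0.157243; II: 0.057856; III: 0.038066.
Posterior ∝ prior × likelihood. Numerator for III: 0.333333·0.038066 = 0.0126887.
Normalizing constant: 0.333333·0.157243 + 0.333333·0.057856 + 0.333333·0.038066 = 0.0843883.
P(III | observation) = 0.0126887 / 0.0843883 = 0.15036.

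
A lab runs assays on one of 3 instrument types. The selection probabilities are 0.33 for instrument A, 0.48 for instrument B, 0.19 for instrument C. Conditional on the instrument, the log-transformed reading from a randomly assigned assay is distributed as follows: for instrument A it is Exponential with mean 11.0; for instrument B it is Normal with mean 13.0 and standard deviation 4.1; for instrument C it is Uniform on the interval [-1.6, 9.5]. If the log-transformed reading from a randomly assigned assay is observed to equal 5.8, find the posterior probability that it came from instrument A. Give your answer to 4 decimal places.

0.3951

Likelihoods f(5.8 | ·): A: 0.0536557; B: 0.0208195; C: 0.0900901.
Posterior ∝ prior × likelihood. Numerator for A: 0.33·0.0536557 = 0.0177064.
Normalizing constant: 0.33·0.0536557 + 0.48·0.0208195 + 0.19·0.0900901 = 0.0448169.
P(A | observation) = 0.0177064 / 0.0448169 = 0.395083.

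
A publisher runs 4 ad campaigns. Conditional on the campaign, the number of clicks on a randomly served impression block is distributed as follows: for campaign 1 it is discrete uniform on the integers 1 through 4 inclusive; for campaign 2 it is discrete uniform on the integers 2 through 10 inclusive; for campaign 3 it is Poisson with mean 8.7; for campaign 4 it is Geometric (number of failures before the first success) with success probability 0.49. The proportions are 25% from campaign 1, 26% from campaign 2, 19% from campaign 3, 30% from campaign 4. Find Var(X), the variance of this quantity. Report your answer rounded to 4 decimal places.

12.7401

Per component, 1: μ=2.5, E[X²]=7.5; 2: μ=6, E[X²]=42.6667; 3: μ=8.7, E[X²]=84.39; 4: μ=1.04082, E[X²]=3.20741.
E[X] = 0.25·2.5 + 0.26·6 + 0.19·8.7 + 0.3·1.04082 = 4.15024.
E[X²] = 0.25·7.5 + 0.26·42.6667 + 0.19·84.39 + 0.3·3.20741 = 29.9647.
Var(X) = E[X²] − (E[X])² = 29.9647 − 17.2245 = 12.7401.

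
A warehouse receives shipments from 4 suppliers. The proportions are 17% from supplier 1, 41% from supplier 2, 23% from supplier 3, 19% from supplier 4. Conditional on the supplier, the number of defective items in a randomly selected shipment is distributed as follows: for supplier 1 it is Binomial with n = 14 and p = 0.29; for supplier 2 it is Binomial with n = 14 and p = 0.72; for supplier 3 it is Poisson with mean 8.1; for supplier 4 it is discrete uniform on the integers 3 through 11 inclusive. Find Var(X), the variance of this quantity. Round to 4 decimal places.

9.3818

Per component, 1: μ=4.06, E[X²]=19.3662; 2: μ=10.08, E[X²]=104.429; 3: μ=8.1, E[X²]=73.71; 4: μ=7, E[X²]=55.6667.
E[X] = 0.17·4.06 + 0.41·10.08 + 0.23·8.1 + 0.19·7 = 8.016.
E[X²] = 0.17·19.3662 + 0.41·104.429 + 0.23·73.71 + 0.19·55.6667 = 73.638.
Var(X) = E[X²] − (E[X])² = 73.638 − 64.2563 = 9.38177.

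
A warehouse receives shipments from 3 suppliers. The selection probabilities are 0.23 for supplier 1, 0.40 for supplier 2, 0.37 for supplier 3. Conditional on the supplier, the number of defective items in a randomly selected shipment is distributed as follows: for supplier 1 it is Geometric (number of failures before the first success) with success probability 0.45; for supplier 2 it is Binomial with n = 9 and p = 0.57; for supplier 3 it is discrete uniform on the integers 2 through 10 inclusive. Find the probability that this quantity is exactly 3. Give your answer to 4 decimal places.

0.0977

Conditional on each supplier, P(X = 3): 1: 0.0748688; 2: 0.0983365; 3: 0.111111.
By total probability, P(X = 3) = 0.23·0.0748688 + 0.4·0.0983365 + 0.37·0.111111 = 0.0976655.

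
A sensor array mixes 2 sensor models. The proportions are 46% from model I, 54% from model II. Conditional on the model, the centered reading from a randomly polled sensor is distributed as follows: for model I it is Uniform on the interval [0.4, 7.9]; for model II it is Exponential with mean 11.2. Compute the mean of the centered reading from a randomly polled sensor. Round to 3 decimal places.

7.957

Component means — I: 4.15; II: 11.2.
E[X] = 0.46·4.15 + 0.54·11.2 = 7.957.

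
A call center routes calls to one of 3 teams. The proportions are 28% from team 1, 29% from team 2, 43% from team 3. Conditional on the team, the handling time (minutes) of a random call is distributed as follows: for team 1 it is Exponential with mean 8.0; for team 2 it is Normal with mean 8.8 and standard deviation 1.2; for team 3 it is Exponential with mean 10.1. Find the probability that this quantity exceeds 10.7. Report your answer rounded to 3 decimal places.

0.239

Conditional on each team, P(X > 10.7): 1: 0.262501; 2: 0.0566728; 3: 0.346662.
By total probability, P(X > 10.7) = 0.28·0.262501 + 0.29·0.0566728 + 0.43·0.346662 = 0.239.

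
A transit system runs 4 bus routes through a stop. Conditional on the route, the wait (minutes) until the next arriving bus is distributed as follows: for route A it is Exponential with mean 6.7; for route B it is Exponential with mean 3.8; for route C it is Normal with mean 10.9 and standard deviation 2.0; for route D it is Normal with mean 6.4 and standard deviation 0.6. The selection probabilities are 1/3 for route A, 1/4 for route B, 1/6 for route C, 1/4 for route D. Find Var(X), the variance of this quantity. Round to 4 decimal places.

24.3850

Per component, A: μ=6.7, E[X²]=89.78; B: μ=3.8, E[X²]=28.88; C: μ=10.9, E[X²]=122.81; D: μ=6.4, E[X²]=41.32.
E[X] = 0.333333·6.7 + 0.25·3.8 + 0.166667·10.9 + 0.25·6.4 = 6.6.
E[X²] = 0.333333·89.78 + 0.25·28.88 + 0.166667·122.81 + 0.25·41.32 = 67.945.
Var(X) = E[X²] − (E[X])² = 67.945 − 43.56 = 24.385.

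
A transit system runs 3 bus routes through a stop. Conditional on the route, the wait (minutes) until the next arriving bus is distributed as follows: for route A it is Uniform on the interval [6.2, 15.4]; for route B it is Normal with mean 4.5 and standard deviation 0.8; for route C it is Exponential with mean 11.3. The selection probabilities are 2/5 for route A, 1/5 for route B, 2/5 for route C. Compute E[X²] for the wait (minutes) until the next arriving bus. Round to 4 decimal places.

155.8073

For each component E[X²] = Var + (mean)², giving A: 123.693; B: 20.89; C: 255.38.
Overall E[X²] = 0.4·123.693 + 0.2·20.89 + 0.4·255.38 = 155.807.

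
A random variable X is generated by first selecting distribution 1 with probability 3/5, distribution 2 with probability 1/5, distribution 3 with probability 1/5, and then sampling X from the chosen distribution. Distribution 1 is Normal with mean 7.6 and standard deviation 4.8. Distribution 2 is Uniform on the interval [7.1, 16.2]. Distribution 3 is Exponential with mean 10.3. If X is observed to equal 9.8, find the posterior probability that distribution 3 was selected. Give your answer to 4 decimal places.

0.1008

Likelihoods f(9.8 | ·): 1: 0.0748261; 2: 0.10989; 3: 0.037493.
Posterior ∝ prior × likelihood. Numerator for 3: 0.2·0.037493 = 0.00749861.
Normalizing constant: 0.6·0.0748261 + 0.2·0.10989 + 0.2·0.037493 = 0.0743723.
P(3 | observation) = 0.00749861 / 0.0743723 = 0.100825.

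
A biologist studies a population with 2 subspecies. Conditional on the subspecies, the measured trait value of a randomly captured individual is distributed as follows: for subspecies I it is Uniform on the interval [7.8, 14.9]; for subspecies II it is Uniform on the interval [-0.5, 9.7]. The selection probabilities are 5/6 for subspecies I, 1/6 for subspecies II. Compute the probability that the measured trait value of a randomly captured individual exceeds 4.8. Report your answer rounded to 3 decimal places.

0.913

Conditional on each subspecies, P(X > 4.8): I: 1; II: 0.480392.
By total probability, P(X > 4.8) = 0.833333·1 + 0.166667·0.480392 = 0.913399.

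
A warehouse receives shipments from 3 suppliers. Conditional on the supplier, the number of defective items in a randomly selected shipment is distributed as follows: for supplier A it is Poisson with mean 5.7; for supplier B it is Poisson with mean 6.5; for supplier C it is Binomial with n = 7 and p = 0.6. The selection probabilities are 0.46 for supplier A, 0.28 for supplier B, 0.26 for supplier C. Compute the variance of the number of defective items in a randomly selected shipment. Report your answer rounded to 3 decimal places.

5.615

Per component, A: μ=5.7, E[X²]=38.19; B: μ=6.5, E[X²]=48.75; C: μ=4.2, E[X²]=19.32.
E[X] = 0.46·5.7 + 0.28·6.5 + 0.26·4.2 = 5.534.
E[X²] = 0.46·38.19 + 0.28·48.75 + 0.26·19.32 = 36.2406.
Var(X) = E[X²] − (E[X])² = 36.2406 − 30.6252 = 5.61544.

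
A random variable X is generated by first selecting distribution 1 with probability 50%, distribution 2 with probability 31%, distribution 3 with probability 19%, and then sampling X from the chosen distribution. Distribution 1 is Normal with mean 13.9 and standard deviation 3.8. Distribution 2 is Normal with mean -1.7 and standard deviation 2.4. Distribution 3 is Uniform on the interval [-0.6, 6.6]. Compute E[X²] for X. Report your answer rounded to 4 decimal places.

109.0373

For each component E[X²] = Var + (mean)², giving 1: 207.65; 2: 8.65; 3: 13.32.
Overall E[X²] = 0.5·207.65 + 0.31·8.65 + 0.19·13.32 = 109.037.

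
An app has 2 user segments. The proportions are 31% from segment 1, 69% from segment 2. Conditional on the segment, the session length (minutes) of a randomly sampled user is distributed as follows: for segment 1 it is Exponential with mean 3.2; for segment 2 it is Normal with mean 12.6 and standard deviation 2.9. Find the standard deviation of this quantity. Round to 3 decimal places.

5.280

Per component, 1: μ=3.2, E[X²]=20.48; 2: μ=12.6, E[X²]=167.17.
E[X] = 0.31·3.2 + 0.69·12.6 = 9.686.
E[X²] = 0.31·20.48 + 0.69·167.17 = 121.696.
Var(X) = E[X²] − (E[X])² = 121.696 − 93.8186 = 27.8775.
SD(X) = √27.8775 = 5.27992.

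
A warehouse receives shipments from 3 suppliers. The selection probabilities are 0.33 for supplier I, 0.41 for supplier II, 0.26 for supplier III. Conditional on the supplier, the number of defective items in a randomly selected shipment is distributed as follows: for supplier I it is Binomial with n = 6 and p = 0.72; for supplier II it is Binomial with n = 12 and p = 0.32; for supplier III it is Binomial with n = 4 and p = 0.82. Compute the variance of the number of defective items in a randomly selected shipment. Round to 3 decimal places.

1.781

Per component, I: μ=4.32, E[X²]=19.872; II: μ=3.84, E[X²]=17.3568; III: μ=3.28, E[X²]=11.3488.
E[X] = 0.33·4.32 + 0.41·3.84 + 0.26·3.28 = 3.8528.
E[X²] = 0.33·19.872 + 0.41·17.3568 + 0.26·11.3488 = 16.6247.
Var(X) = E[X²] − (E[X])² = 16.6247 − 14.8441 = 1.78067.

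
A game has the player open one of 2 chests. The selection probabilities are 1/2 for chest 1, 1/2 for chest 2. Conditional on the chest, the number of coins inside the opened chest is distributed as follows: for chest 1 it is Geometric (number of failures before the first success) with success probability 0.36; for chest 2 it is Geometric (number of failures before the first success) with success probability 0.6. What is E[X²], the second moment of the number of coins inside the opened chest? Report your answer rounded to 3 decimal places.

For each component E[X²] = Var + (mean)², giving 1: 8.09877; 2: 1.55556.
Overall E[X²] = 0.5·8.09877 + 0.5·1.55556 = 4.82716.

4.827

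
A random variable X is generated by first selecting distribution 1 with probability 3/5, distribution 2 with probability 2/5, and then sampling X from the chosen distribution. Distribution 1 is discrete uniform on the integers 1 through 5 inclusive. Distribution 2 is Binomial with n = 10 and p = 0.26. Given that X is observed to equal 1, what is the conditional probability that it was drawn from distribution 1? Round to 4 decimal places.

Likelihoods P(X=1 | ·): 1: 0.2; 2: 0.173005.
Posterior ∝ prior × likelihood. Numerator for 1: 0.6·0.2 = 0.12.
Normalizing constant: 0.6·0.2 + 0.4·0.173005 = 0.189202.
P(1 | observation) = 0.12 / 0.189202 = 0.634243.

0.6342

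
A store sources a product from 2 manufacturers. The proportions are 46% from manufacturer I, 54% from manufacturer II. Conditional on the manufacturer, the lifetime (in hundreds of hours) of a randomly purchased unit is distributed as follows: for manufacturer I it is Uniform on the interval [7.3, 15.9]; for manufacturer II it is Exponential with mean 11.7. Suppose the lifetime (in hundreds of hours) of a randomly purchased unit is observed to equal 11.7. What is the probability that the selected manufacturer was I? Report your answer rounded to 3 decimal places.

Likelihoods f(11.7 | ·): I: 0.116279; II: 0.0314427.
Posterior ∝ prior × likelihood. Numerator for I: 0.46·0.116279 = 0.0534884.
Normalizing constant: 0.46·0.116279 + 0.54·0.0314427 = 0.0704674.
P(I | observation) = 0.0534884 / 0.0704674 = 0.759051.

0.759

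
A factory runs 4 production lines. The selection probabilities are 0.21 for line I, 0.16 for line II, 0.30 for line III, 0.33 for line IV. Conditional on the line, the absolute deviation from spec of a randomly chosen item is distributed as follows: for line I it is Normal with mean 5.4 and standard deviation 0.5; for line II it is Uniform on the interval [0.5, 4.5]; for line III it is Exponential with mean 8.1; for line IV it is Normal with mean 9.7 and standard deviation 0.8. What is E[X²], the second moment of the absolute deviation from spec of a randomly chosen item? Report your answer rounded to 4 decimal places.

For each component E[X²] = Var + (mean)², giving I: 29.41; II: 7.58333; III: 131.22; IV: 94.73.
Overall E[X²] = 0.21·29.41 + 0.16·7.58333 + 0.3·131.22 + 0.33·94.73 = 78.0163.

78.0163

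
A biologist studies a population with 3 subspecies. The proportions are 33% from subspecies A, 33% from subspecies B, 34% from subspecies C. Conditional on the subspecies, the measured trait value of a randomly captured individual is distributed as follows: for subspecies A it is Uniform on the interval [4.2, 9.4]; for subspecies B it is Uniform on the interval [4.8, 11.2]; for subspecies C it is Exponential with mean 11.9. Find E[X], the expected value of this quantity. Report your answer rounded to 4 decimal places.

8.9300

Component means — A: 6.8; B: 8; C: 11.9.
E[X] = 0.33·6.8 + 0.33·8 + 0.34·11.9 = 8.93.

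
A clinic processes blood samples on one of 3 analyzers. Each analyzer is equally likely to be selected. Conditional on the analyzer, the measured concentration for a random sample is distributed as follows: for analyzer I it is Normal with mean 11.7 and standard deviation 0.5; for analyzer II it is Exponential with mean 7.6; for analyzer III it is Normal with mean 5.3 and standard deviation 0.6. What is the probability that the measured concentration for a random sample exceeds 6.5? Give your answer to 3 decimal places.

Conditional on each analyzer, P(X > 6.5): I: 1; II: 0.425171; III: 0.0227501.
By total probability, P(X > 6.5) = 0.333333·1 + 0.333333·0.425171 + 0.333333·0.0227501 = 0.48264.

0.483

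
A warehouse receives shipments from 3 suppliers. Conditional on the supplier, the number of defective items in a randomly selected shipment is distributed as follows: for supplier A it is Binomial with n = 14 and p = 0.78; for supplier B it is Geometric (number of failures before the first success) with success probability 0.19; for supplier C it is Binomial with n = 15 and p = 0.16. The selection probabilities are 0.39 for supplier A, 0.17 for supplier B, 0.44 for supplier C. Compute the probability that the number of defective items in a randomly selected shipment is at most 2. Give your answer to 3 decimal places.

0.326

Conditional on each supplier, P(X ≤ 2): A: 7.43215e-07; B: 0.468559; C: 0.560784.
By total probability, P(X ≤ 2) = 0.39·7.43215e-07 + 0.17·0.468559 + 0.44·0.560784 = 0.3264.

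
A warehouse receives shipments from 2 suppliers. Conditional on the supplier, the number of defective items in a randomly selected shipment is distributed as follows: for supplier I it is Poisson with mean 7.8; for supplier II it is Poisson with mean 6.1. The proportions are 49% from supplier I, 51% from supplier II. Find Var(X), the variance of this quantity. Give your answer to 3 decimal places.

Per component, I: μ=7.8, E[X²]=68.64; II: μ=6.1, E[X²]=43.31.
E[X] = 0.49·7.8 + 0.51·6.1 = 6.933.
E[X²] = 0.49·68.64 + 0.51·43.31 = 55.7217.
Var(X) = E[X²] − (E[X])² = 55.7217 − 48.0665 = 7.65521.

7.655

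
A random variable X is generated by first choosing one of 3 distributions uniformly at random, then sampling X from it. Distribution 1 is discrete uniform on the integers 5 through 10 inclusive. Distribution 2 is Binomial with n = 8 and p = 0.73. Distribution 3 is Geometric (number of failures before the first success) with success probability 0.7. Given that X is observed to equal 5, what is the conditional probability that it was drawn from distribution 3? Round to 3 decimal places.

Likelihoods P(X=5 | ·): 1: 0.166667; 2: 0.228504; 3: 0.001701.
Posterior ∝ prior × likelihood. Numerator for 3: 0.333333·0.001701 = 0.000567.
Normalizing constant: 0.333333·0.166667 + 0.333333·0.228504 + 0.333333·0.001701 = 0.132291.
P(3 | observation) = 0.000567 / 0.132291 = 0.00428602.

0.004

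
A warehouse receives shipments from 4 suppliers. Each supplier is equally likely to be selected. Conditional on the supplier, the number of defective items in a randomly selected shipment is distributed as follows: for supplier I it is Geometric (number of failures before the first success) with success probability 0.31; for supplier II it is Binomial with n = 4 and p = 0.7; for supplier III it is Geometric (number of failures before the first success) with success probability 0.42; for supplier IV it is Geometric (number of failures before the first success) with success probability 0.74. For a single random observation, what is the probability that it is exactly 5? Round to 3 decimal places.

0.019

Conditional on each supplier, P(X = 5): I: 0.048485; II: 0; III: 0.027567; IV: 0.000879222.
By total probability, P(X = 5) = 0.25·0.048485 + 0.25·0 + 0.25·0.027567 + 0.25·0.000879222 = 0.0192328.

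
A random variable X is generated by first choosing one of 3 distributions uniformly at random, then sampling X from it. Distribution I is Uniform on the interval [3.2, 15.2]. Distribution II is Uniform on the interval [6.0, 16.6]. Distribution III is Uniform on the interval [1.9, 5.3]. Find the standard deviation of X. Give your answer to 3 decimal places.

Per component, I: μ=9.2, E[X²]=96.64; II: μ=11.3, E[X²]=137.053; III: μ=3.6, E[X²]=13.9233.
E[X] = 0.333333·9.2 + 0.333333·11.3 + 0.333333·3.6 = 8.03333.
E[X²] = 0.333333·96.64 + 0.333333·137.053 + 0.333333·13.9233 = 82.5389.
Var(X) = E[X²] − (E[X])² = 82.5389 − 64.5344 = 18.0044.
SD(X) = √18.0044 = 4.24316.

4.243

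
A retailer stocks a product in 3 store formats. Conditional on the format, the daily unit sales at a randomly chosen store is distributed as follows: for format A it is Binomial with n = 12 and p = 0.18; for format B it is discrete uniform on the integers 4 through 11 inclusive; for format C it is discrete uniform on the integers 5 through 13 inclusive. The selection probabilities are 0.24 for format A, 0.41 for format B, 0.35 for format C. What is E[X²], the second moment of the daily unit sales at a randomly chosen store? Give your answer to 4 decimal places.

For each component E[X²] = Var + (mean)², giving A: 6.4368; B: 61.5; C: 87.6667.
Overall E[X²] = 0.24·6.4368 + 0.41·61.5 + 0.35·87.6667 = 57.4432.

57.4432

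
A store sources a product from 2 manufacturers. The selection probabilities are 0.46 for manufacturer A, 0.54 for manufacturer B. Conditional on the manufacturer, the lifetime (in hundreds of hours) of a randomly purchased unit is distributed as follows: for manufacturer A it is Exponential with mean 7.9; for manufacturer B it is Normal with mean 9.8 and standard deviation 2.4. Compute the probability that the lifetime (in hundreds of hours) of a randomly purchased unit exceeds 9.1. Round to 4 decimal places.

Conditional on each manufacturer, P(X > 9.1): A: 0.316036; B: 0.614729.
By total probability, P(X > 9.1) = 0.46·0.316036 + 0.54·0.614729 = 0.47733.

0.4773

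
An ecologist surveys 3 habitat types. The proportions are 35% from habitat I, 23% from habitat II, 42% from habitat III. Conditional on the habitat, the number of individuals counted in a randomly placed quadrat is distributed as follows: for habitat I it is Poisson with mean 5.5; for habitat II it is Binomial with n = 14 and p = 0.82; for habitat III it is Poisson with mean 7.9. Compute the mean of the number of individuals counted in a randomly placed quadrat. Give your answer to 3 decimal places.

7.883

Component means — I: 5.5; II: 11.48; III: 7.9.
E[X] = 0.35·5.5 + 0.23·11.48 + 0.42·7.9 = 7.8834.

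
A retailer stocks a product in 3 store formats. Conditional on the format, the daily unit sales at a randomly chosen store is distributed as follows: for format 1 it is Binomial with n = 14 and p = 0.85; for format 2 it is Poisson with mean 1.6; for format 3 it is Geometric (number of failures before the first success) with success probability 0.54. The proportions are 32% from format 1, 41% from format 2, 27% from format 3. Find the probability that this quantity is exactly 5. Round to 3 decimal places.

Conditional on each format, P(X = 5): 1: 3.41492e-05; 2: 0.017642; 3: 0.011122.
By total probability, P(X = 5) = 0.32·3.41492e-05 + 0.41·0.017642 + 0.27·0.011122 = 0.0102471.

0.010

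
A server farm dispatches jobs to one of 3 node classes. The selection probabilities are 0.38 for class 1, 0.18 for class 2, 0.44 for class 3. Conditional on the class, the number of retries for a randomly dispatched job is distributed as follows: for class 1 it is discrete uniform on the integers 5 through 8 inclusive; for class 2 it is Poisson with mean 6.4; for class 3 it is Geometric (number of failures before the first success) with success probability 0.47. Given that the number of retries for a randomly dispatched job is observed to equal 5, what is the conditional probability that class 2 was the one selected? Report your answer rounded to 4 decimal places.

Likelihoods P(X=5 | ·): 1: 0.25; 2: 0.148674; 3: 0.0196552.
Posterior ∝ prior × likelihood. Numerator for 2: 0.18·0.148674 = 0.0267613.
Normalizing constant: 0.38·0.25 + 0.18·0.148674 + 0.44·0.0196552 = 0.13041.
P(2 | observation) = 0.0267613 / 0.13041 = 0.205209.

0.2052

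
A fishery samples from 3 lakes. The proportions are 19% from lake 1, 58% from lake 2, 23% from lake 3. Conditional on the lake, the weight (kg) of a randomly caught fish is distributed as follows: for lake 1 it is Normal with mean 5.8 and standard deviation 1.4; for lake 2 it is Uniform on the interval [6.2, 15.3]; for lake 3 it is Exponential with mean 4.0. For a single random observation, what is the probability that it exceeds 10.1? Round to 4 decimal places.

0.3500

Conditional on each lake, P(X > 10.1): 1: 0.00106519; 2: 0.571429; 3: 0.0800583.
By total probability, P(X > 10.1) = 0.19·0.00106519 + 0.58·0.571429 + 0.23·0.0800583 = 0.350044.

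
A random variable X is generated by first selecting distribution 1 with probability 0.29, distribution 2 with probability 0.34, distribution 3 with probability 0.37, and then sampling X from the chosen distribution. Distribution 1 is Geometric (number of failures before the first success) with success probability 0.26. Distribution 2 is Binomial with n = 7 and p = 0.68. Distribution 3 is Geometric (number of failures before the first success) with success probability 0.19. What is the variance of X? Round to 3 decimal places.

12.602

Per component, 1: μ=2.84615, E[X²]=19.0473; 2: μ=4.76, E[X²]=24.1808; 3: μ=4.26316, E[X²]=40.6122.
E[X] = 0.29·2.84615 + 0.34·4.76 + 0.37·4.26316 = 4.02115.
E[X²] = 0.29·19.0473 + 0.34·24.1808 + 0.37·40.6122 = 28.7717.
Var(X) = E[X²] − (E[X])² = 28.7717 − 16.1697 = 12.602.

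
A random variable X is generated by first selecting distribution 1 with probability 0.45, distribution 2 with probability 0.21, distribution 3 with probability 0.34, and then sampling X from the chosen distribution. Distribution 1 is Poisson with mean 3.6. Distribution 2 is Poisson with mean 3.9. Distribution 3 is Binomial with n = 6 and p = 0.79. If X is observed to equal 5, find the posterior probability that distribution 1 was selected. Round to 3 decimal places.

Likelihoods P(X=5 | ·): 1: 0.13768; 2: 0.152193; 3: 0.387709.
Posterior ∝ prior × likelihood. Numerator for 1: 0.45·0.13768 = 0.061956.
Normalizing constant: 0.45·0.13768 + 0.21·0.152193 + 0.34·0.387709 = 0.225738.
P(1 | observation) = 0.061956 / 0.225738 = 0.27446.

0.274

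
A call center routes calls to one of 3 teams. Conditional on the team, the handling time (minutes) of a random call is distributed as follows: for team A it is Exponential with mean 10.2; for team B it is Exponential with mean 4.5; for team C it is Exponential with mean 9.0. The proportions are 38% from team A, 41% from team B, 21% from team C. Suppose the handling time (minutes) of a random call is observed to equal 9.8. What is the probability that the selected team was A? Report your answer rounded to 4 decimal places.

0.4395

Likelihoods f(9.8 | ·): A: 0.0375091; B: 0.0251762; C: 0.0373989.
Posterior ∝ prior × likelihood. Numerator for A: 0.38·0.0375091 = 0.0142535.
Normalizing constant: 0.38·0.0375091 + 0.41·0.0251762 + 0.21·0.0373989 = 0.0324295.
P(A | observation) = 0.0142535 / 0.0324295 = 0.439522.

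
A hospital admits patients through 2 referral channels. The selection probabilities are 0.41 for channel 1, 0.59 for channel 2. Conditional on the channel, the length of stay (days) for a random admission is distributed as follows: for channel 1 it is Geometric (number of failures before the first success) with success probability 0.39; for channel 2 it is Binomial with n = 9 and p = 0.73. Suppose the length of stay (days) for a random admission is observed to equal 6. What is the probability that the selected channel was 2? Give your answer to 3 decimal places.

0.947

Likelihoods P(X=6 | ·): 1: 0.0200929; 2: 0.250212.
Posterior ∝ prior × likelihood. Numerator for 2: 0.59·0.250212 = 0.147625.
Normalizing constant: 0.41·0.0200929 + 0.59·0.250212 = 0.155863.
P(2 | observation) = 0.147625 / 0.155863 = 0.947145.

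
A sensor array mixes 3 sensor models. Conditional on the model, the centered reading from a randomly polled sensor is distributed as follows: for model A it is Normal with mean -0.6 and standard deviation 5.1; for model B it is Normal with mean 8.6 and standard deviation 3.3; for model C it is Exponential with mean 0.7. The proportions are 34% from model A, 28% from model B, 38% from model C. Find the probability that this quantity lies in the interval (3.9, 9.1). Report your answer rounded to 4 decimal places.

Conditional on each model, P(3.9 < X < 9.1): A: 0.160205; B: 0.483027; C: 0.00380278.
By total probability, P(3.9 < X < 9.1) = 0.34·0.160205 + 0.28·0.483027 + 0.38·0.00380278 = 0.191162.

0.1912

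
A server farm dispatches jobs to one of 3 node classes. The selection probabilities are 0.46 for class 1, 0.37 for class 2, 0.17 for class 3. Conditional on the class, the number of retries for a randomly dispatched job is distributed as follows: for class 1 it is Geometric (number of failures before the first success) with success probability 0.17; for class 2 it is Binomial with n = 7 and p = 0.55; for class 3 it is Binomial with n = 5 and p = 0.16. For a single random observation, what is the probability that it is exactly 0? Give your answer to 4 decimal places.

0.1507

Conditional on each class, P(X = 0): 1: 0.17; 2: 0.00373669; 3: 0.418212.
By total probability, P(X = 0) = 0.46·0.17 + 0.37·0.00373669 + 0.17·0.418212 = 0.150679.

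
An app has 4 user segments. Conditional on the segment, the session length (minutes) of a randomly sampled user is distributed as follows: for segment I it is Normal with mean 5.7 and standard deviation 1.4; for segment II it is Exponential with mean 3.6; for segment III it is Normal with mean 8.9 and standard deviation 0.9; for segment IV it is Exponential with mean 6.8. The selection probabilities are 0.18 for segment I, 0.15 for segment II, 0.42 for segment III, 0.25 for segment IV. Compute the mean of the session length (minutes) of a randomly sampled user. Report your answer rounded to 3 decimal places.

Component means — I: 5.7; II: 3.6; III: 8.9; IV: 6.8.
E[X] = 0.18·5.7 + 0.15·3.6 + 0.42·8.9 + 0.25·6.8 = 7.004.

7.004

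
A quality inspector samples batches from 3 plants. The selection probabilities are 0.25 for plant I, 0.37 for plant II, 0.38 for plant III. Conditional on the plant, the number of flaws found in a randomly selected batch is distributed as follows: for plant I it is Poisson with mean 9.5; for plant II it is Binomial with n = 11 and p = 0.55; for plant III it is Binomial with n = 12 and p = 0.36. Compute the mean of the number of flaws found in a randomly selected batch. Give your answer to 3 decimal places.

Component means — I: 9.5; II: 6.05; III: 4.32.
E[X] = 0.25·9.5 + 0.37·6.05 + 0.38·4.32 = 6.2551.

6.255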